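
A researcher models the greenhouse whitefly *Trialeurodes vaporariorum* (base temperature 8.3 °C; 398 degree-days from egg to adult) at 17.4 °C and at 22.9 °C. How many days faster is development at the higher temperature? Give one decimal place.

At 17.4 °C: 398 / (17.4 − 8.3) = 398 / 9.1 = 43.736 d.
At 22.9 °C: 398 / (22.9 − 8.3) = 398 / 14.6 = 27.260 d.
Difference = |43.736 − 27.260| = 16.476 ≈ 16.5 days.

16.5 days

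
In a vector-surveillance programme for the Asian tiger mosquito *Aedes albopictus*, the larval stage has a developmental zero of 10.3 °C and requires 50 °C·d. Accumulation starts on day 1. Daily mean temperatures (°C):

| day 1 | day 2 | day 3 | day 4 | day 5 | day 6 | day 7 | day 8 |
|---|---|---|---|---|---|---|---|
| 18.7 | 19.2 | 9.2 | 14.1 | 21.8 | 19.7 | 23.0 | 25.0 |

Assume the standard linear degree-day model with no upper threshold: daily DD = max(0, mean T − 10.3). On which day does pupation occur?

Daily DD above 10.3 °C: 8.4, 8.9, 0.0, 3.8, 11.5, 9.4, 12.7, 14.7.
Cumulative: 8.4, 17.3, 17.3, 21.1, 32.6, 42.0, 54.7, 69.4.
The total first reaches 50 DD on day 7.

day 7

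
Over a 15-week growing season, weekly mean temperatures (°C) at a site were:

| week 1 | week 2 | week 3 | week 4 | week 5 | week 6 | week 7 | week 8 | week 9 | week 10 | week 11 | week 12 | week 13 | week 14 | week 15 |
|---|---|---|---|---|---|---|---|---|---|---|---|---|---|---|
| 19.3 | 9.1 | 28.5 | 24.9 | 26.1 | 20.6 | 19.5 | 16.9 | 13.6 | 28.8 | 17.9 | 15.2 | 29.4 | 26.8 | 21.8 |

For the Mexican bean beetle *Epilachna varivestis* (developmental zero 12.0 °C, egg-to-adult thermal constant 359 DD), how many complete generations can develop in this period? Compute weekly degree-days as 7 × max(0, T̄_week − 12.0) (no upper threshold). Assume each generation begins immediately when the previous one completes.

2 generations

Weekly DD (7 × max(0, T̄ − 12.0)): 51.1, 0.0, 115.5, 90.3, 98.7, 60.2, 52.5, 34.3, 11.2, 117.6, 41.3, 22.4, 121.8, 103.6, 68.6.
Season total = 989.1 DD.
Complete generations = ⌊989.1 / 359⌋ = 2.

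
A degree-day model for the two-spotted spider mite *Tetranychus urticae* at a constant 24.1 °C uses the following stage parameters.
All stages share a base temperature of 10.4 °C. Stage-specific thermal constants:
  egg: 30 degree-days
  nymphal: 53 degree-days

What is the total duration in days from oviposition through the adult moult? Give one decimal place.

6.1 days

Daily accumulation at 24.1 °C = 24.1 − 10.4 = 13.7 DD/day.
Total K = 30 + 53 = 83 DD.
Total duration = 83 / 13.7 = 6.058 ≈ 6.1 days.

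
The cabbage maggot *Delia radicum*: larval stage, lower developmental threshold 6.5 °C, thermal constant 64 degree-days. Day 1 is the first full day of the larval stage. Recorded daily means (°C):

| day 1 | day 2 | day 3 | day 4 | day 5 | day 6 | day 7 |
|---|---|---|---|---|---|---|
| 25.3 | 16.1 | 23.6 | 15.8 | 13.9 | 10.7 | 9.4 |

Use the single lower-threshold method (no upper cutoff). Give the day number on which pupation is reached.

day 6

Daily DD above 6.5 °C: 18.8, 9.6, 17.1, 9.3, 7.4, 4.2, 2.9.
Cumulative: 18.8, 28.4, 45.5, 54.8, 62.2, 66.4, 69.3.
The total first reaches 64 DD on day 6.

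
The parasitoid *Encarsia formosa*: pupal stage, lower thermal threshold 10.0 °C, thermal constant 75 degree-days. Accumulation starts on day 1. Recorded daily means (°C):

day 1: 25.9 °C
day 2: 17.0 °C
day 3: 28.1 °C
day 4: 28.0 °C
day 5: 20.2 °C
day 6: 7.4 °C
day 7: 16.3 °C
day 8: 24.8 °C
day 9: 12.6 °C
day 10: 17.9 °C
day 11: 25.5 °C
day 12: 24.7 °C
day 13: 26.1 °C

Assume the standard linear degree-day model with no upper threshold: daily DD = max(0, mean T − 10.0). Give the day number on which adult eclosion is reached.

day 7

Daily DD above 10.0 °C: 15.9, 7.0, 18.1, 18.0, 10.2, 0.0, 6.3, 14.8, 2.6, 7.9, 15.5, 14.7, 16.1.
Cumulative: 15.9, 22.9, 41.0, 59.0, 69.2, 69.2, 75.5, 90.3, 92.9, 100.8, 116.3, 131.0, 147.1.
The total first reaches 75 DD on day 7.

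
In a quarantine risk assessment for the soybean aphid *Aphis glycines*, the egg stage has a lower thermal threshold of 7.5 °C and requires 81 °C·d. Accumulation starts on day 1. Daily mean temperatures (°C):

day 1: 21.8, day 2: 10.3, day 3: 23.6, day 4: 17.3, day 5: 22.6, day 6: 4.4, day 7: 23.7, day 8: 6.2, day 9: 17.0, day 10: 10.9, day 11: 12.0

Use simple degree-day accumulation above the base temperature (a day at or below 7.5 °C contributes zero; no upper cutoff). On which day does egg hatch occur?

Daily DD above 7.5 °C: 14.3, 2.8, 16.1, 9.8, 15.1, 0.0, 16.2, 0.0, 9.5, 3.4, 4.5.
Cumulative: 14.3, 17.1, 33.2, 43.0, 58.1, 58.1, 74.3, 74.3, 83.8, 87.2, 91.7.
The total first reaches 81 DD on day 9.

day 9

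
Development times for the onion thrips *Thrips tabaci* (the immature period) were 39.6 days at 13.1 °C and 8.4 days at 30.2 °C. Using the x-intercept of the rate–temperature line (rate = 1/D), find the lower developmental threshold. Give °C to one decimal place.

Under the model K = D·(T − T_b), so D₁·(T₁ − T_b) = D₂·(T₂ − T_b).
39.6·(13.1 − T_b) = 8.4·(30.2 − T_b)
T_b = (39.6·13.1 − 8.4·30.2) / (39.6 − 8.4) = 265.08 / 31.2 = 8.496 °C ≈ 8.5 °C.

8.5 °C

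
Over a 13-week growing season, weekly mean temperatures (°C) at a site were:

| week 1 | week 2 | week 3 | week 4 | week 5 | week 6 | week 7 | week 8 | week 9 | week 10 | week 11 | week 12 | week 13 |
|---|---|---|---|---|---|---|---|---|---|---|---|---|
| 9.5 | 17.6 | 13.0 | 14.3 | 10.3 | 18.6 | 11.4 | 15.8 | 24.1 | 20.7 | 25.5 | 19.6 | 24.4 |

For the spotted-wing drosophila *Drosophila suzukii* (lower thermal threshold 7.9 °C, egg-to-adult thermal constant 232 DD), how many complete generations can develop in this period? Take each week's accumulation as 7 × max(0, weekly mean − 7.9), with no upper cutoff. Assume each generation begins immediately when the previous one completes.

3 generations

Weekly DD (7 × max(0, T̄ − 7.9)): 11.2, 67.9, 35.7, 44.8, 16.8, 74.9, 24.5, 55.3, 113.4, 89.6, 123.2, 81.9, 115.5.
Season total = 854.7 DD.
Complete generations = ⌊854.7 / 232⌋ = 3.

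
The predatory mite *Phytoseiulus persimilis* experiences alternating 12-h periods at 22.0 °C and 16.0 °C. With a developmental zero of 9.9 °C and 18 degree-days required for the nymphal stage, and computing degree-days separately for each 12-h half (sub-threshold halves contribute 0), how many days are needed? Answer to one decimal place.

2.0 days

Day half: max(0, 22.0 − 9.9) × 0.5 = 12.1 × 0.5 = 6.05 DD.
Night half: max(0, 16.0 − 9.9) × 0.5 = 6.1 × 0.5 = 3.05 DD.
Per 24 h: 9.10 DD/day.
Duration = 18 / 9.10 = 1.978 ≈ 2.0 days.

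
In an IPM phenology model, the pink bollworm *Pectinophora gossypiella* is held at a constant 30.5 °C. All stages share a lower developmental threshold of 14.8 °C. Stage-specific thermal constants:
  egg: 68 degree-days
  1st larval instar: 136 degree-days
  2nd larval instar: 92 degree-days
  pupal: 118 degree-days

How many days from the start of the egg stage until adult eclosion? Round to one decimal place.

Daily accumulation at 30.5 °C = 30.5 − 14.8 = 15.7 DD/day.
Total K = 68 + 136 + 92 + 118 = 414 DD.
Total duration = 414 / 15.7 = 26.369 ≈ 26.4 days.

26.4 days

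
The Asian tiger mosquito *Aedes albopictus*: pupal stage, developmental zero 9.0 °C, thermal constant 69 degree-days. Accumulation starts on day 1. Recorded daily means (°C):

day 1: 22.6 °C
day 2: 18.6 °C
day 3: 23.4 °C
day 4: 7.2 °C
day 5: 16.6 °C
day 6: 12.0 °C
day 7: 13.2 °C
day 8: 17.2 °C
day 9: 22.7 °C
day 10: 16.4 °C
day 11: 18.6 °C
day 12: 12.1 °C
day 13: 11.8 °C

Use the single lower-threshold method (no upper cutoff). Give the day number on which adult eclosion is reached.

Daily DD above 9.0 °C: 13.6, 9.6, 14.4, 0.0, 7.6, 3.0, 4.2, 8.2, 13.7, 7.4, 9.6, 3.1, 2.8.
Cumulative: 13.6, 23.2, 37.6, 37.6, 45.2, 48.2, 52.4, 60.6, 74.3, 81.7, 91.3, 94.4, 97.2.
The total first reaches 69 DD on day 9.

day 9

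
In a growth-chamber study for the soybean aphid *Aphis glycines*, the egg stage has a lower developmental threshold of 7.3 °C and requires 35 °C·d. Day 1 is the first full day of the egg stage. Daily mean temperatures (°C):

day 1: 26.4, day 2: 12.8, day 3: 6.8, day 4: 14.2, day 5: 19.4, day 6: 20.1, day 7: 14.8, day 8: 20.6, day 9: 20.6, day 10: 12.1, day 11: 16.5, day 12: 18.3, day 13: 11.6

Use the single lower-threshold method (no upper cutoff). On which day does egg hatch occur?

Daily DD above 7.3 °C: 19.1, 5.5, 0.0, 6.9, 12.1, 12.8, 7.5, 13.3, 13.3, 4.8, 9.2, 11.0, 4.3.
Cumulative: 19.1, 24.6, 24.6, 31.5, 43.6, 56.4, 63.9, 77.2, 90.5, 95.3, 104.5, 115.5, 119.8.
The total first reaches 35 DD on day 5.

day 5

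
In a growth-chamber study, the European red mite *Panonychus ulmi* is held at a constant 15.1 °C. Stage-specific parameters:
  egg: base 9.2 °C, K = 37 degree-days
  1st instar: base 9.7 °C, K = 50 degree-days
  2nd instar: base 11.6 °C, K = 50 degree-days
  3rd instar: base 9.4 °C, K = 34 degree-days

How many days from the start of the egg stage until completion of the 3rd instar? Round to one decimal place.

egg: 37 / (15.1 − 9.2) = 37 / 5.9 = 6.271 d.
1st instar: 50 / (15.1 − 9.7) = 50 / 5.4 = 9.259 d.
2nd instar: 50 / (15.1 − 11.6) = 50 / 3.5 = 14.286 d.
3rd instar: 34 / (15.1 − 9.4) = 34 / 5.7 = 5.965 d.
Sum = 35.781 ≈ 35.8 days.

35.8 days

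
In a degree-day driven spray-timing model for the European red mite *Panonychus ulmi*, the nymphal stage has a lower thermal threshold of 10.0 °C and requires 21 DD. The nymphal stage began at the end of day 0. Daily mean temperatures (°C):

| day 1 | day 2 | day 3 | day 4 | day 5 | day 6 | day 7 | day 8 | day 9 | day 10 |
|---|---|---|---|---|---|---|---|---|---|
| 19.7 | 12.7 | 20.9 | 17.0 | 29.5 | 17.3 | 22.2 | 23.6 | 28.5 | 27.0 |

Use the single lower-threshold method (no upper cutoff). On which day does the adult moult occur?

day 3

Daily DD above 10.0 °C: 9.7, 2.7, 10.9, 7.0, 19.5, 7.3, 12.2, 13.6, 18.5, 17.0.
Cumulative: 9.7, 12.4, 23.3, 30.3, 49.8, 57.1, 69.3, 82.9, 101.4, 118.4.
The total first reaches 21 DD on day 3.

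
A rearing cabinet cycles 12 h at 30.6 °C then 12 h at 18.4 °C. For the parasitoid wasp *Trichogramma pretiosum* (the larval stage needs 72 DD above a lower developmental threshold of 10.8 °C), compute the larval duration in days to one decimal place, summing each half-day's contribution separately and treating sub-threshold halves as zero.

Day half: max(0, 30.6 − 10.8) × 0.5 = 19.8 × 0.5 = 9.90 DD.
Night half: max(0, 18.4 − 10.8) × 0.5 = 7.6 × 0.5 = 3.80 DD.
Per 24 h: 13.70 DD/day.
Duration = 72 / 13.70 = 5.255 ≈ 5.3 days.

5.3 days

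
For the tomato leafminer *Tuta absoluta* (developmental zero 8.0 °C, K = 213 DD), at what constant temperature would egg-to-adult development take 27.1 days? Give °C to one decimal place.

15.9 °C

Required daily accumulation = 213 / 27.1 = 7.860 DD/day.
T = T_base + 7.860 = 8.0 + 7.860 = 15.860 ≈ 15.9 °C.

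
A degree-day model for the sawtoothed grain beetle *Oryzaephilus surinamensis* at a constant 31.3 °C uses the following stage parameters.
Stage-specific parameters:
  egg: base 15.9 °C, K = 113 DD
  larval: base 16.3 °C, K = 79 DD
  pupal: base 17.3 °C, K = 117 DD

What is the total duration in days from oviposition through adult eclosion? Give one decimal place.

21.0 days

egg: 113 / (31.3 − 15.9) = 113 / 15.4 = 7.338 d.
larval: 79 / (31.3 − 16.3) = 79 / 15.0 = 5.267 d.
pupal: 117 / (31.3 − 17.3) = 117 / 14.0 = 8.357 d.
Sum = 20.961 ≈ 21.0 days.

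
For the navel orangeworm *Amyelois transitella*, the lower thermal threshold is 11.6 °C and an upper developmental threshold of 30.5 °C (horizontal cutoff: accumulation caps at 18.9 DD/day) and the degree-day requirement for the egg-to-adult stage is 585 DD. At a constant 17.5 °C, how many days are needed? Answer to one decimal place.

Daily accumulation = 17.5 − 11.6 = 5.9 DD/day.
Duration = 585 / 5.9 = 99.153 ≈ 99.2 days.

99.2 days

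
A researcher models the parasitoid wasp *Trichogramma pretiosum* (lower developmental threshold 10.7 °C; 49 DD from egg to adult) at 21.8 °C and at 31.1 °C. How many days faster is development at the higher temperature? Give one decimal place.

At 21.8 °C: 49 / (21.8 − 10.7) = 49 / 11.1 = 4.414 d.
At 31.1 °C: 49 / (31.1 − 10.7) = 49 / 20.4 = 2.402 d.
Difference = |4.414 − 2.402| = 2.012 ≈ 2.0 days.

2.0 days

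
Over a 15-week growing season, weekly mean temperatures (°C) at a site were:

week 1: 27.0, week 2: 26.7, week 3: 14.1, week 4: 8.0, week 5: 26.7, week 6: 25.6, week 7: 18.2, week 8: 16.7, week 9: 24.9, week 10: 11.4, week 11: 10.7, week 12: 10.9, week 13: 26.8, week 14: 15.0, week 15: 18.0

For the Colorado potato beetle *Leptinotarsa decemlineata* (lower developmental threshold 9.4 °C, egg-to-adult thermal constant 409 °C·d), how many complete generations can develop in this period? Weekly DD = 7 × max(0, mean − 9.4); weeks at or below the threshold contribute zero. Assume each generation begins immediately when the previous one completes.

2 generations

Weekly DD (7 × max(0, T̄ − 9.4)): 123.2, 121.1, 32.9, 0.0, 121.1, 113.4, 61.6, 51.1, 108.5, 14.0, 9.1, 10.5, 121.8, 39.2, 60.2.
Season total = 987.7 DD.
Complete generations = ⌊987.7 / 409⌋ = 2.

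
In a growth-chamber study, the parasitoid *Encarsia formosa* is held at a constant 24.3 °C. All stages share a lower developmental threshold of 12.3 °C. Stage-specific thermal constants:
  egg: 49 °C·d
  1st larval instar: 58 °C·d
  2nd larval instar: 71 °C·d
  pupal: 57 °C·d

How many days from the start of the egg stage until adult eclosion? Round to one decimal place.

19.6 days

Daily accumulation at 24.3 °C = 24.3 − 12.3 = 12.0 DD/day.
Total K = 49 + 58 + 71 + 57 = 235 DD.
Total duration = 235 / 12.0 = 19.583 ≈ 19.6 days.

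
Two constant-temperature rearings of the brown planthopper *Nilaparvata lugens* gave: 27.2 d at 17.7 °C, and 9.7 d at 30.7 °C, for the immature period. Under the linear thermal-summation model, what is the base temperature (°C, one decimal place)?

Linear rate model ⇒ the product D·(T − T_b) is constant across temperatures.
27.2·(17.7 − T_b) = 9.7·(30.7 − T_b)
T_b = (27.2·17.7 − 9.7·30.7) / (27.2 − 9.7) = 183.65 / 17.5 = 10.494 °C ≈ 10.5 °C.

10.5 °C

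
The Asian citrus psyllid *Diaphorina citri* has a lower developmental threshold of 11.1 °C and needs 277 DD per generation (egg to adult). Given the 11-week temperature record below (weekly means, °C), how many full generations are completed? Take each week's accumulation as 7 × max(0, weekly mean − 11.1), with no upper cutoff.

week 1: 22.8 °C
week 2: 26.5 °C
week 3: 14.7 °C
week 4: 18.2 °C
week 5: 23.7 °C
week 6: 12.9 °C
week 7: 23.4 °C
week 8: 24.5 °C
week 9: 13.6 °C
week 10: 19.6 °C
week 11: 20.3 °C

2 generations

Weekly DD (7 × max(0, T̄ − 11.1)): 81.9, 107.8, 25.2, 49.7, 88.2, 12.6, 86.1, 93.8, 17.5, 59.5, 64.4.
Season total = 686.7 DD.
Complete generations = ⌊686.7 / 277⌋ = 2.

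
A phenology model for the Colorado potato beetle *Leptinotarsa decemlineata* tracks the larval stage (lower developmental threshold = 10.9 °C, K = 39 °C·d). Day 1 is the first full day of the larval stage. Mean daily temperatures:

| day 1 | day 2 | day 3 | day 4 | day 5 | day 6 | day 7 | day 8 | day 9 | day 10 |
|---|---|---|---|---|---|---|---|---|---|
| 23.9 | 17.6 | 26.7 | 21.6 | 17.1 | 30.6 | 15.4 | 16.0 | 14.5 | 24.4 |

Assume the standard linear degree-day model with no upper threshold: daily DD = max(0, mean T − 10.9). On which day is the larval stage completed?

Daily DD above 10.9 °C: 13.0, 6.7, 15.8, 10.7, 6.2, 19.7, 4.5, 5.1, 3.6, 13.5.
Cumulative: 13.0, 19.7, 35.5, 46.2, 52.4, 72.1, 76.6, 81.7, 85.3, 98.8.
The total first reaches 39 DD on day 4.

day 4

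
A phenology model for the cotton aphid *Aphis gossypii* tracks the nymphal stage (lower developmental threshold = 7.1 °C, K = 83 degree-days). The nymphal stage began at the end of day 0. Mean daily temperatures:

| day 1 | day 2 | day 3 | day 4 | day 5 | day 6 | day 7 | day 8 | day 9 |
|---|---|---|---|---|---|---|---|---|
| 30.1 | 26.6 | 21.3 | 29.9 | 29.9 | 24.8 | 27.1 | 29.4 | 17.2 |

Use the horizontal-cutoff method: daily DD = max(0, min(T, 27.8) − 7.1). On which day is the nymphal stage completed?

day 5

Daily DD above 7.1 °C (capped at 20.7): 20.7, 19.5, 14.2, 20.7, 20.7, 17.7, 20.0, 20.7, 10.1.
Cumulative: 20.7, 40.2, 54.4, 75.1, 95.8, 113.5, 133.5, 154.2, 164.3.
The total first reaches 83 DD on day 5.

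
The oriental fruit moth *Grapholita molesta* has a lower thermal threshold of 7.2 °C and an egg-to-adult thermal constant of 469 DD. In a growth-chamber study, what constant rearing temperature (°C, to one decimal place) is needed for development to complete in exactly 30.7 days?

22.5 °C

Required daily accumulation = 469 / 30.7 = 15.277 DD/day.
T = T_base + 15.277 = 7.2 + 15.277 = 22.477 ≈ 22.5 °C.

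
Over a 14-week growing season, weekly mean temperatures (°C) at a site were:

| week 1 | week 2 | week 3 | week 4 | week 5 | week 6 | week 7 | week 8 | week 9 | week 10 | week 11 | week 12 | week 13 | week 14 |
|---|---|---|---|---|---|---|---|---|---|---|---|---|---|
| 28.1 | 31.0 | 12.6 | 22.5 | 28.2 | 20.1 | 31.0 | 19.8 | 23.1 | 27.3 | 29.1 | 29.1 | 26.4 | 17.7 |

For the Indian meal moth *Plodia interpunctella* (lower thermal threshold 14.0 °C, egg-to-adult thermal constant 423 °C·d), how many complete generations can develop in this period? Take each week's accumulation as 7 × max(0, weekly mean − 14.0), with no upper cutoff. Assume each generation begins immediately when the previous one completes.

Weekly DD (7 × max(0, T̄ − 14.0)): 98.7, 119.0, 0.0, 59.5, 99.4, 42.7, 119.0, 40.6, 63.7, 93.1, 105.7, 105.7, 86.8, 25.9.
Season total = 1059.8 DD.
Complete generations = ⌊1059.8 / 423⌋ = 2.

2 generations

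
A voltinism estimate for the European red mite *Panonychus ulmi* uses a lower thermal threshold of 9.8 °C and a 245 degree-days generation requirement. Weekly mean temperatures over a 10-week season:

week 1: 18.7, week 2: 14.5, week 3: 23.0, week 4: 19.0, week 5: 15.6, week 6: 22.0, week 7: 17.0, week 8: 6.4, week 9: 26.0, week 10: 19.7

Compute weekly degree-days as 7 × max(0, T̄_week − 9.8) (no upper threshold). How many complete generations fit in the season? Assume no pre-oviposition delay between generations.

2 generations

Weekly DD (7 × max(0, T̄ − 9.8)): 62.3, 32.9, 92.4, 64.4, 40.6, 85.4, 50.4, 0.0, 113.4, 69.3.
Season total = 611.1 DD.
Complete generations = ⌊611.1 / 245⌋ = 2.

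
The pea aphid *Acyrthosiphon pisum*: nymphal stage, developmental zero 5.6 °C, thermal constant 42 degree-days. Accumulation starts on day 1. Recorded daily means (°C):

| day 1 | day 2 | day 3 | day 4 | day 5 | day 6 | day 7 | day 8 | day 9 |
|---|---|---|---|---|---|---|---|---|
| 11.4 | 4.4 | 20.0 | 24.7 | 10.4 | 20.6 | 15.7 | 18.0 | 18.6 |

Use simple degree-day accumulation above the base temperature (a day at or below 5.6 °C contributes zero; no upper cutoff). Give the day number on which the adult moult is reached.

day 5

Daily DD above 5.6 °C: 5.8, 0.0, 14.4, 19.1, 4.8, 15.0, 10.1, 12.4, 13.0.
Cumulative: 5.8, 5.8, 20.2, 39.3, 44.1, 59.1, 69.2, 81.6, 94.6.
The total first reaches 42 DD on day 5.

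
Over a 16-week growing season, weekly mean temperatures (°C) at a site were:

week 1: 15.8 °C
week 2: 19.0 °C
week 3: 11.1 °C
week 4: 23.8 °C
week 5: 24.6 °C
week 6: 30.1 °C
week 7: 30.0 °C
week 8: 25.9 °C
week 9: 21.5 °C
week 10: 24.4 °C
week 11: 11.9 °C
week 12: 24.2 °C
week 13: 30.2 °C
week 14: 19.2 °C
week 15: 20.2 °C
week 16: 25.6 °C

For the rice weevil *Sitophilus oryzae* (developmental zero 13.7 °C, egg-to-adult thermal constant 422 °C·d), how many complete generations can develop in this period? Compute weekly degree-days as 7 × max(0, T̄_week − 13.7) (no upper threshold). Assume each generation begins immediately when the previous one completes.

Weekly DD (7 × max(0, T̄ − 13.7)): 14.7, 37.1, 0.0, 70.7, 76.3, 114.8, 114.1, 85.4, 54.6, 74.9, 0.0, 73.5, 115.5, 38.5, 45.5, 83.3.
Season total = 998.9 DD.
Complete generations = ⌊998.9 / 422⌋ = 2.

2 generations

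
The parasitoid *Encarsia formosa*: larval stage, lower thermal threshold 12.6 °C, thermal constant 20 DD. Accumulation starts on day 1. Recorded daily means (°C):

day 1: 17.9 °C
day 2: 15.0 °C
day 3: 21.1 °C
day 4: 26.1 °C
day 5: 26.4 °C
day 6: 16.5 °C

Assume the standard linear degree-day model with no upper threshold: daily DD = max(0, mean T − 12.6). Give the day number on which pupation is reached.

Daily DD above 12.6 °C: 5.3, 2.4, 8.5, 13.5, 13.8, 3.9.
Cumulative: 5.3, 7.7, 16.2, 29.7, 43.5, 47.4.
The total first reaches 20 DD on day 4.

day 4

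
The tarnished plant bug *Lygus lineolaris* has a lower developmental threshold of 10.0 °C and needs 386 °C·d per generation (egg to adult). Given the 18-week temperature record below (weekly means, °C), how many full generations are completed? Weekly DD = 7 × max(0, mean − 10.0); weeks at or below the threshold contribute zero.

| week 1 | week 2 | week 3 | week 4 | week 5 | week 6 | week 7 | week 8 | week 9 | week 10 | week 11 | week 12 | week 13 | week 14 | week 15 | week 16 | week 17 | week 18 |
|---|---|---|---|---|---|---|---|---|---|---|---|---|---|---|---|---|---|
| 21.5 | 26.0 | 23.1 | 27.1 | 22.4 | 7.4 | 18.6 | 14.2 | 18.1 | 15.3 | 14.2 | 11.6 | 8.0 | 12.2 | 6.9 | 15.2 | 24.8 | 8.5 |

2 generations

Weekly DD (7 × max(0, T̄ − 10.0)): 80.5, 112.0, 91.7, 119.7, 86.8, 0.0, 60.2, 29.4, 56.7, 37.1, 29.4, 11.2, 0.0, 15.4, 0.0, 36.4, 103.6, 0.0.
Season total = 870.1 DD.
Complete generations = ⌊870.1 / 386⌋ = 2.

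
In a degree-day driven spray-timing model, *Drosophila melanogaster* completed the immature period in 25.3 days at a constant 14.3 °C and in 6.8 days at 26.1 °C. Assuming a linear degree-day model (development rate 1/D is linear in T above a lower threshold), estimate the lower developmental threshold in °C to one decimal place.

10.0 °C

Linear rate model ⇒ the product D·(T − T_b) is constant across temperatures.
25.3·(14.3 − T_b) = 6.8·(26.1 − T_b)
T_b = (25.3·14.3 − 6.8·26.1) / (25.3 − 6.8) = 184.31 / 18.5 = 9.963 °C ≈ 10.0 °C.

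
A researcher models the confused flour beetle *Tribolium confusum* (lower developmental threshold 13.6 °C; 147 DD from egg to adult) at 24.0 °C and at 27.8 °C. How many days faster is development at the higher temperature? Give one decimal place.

At 24.0 °C: 147 / (24.0 − 13.6) = 147 / 10.4 = 14.135 d.
At 27.8 °C: 147 / (27.8 − 13.6) = 147 / 14.2 = 10.352 d.
Difference = |14.135 − 10.352| = 3.783 ≈ 3.8 days.

3.8 days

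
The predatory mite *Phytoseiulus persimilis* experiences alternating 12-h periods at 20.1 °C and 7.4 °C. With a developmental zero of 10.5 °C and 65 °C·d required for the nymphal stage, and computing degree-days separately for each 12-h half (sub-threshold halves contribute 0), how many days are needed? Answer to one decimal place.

13.5 days

Day half: max(0, 20.1 − 10.5) × 0.5 = 9.6 × 0.5 = 4.80 DD.
Night half: max(0, 7.4 − 10.5) × 0.5 = 0.0 × 0.5 = 0.00 DD.
Per 24 h: 4.80 DD/day.
Duration = 65 / 4.80 = 13.542 ≈ 13.5 days.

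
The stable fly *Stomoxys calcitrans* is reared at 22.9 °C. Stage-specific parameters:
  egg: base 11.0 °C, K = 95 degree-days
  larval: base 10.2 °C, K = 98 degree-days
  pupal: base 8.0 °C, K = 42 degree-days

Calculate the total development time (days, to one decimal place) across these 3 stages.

18.5 days

egg: 95 / (22.9 − 11.0) = 95 / 11.9 = 7.983 d.
larval: 98 / (22.9 − 10.2) = 98 / 12.7 = 7.717 d.
pupal: 42 / (22.9 − 8.0) = 42 / 14.9 = 2.819 d.
Sum = 18.519 ≈ 18.5 days.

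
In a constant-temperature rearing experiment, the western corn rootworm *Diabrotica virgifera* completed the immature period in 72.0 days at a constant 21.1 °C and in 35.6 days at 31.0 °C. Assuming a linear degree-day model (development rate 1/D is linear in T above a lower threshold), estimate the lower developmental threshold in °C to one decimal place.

11.4 °C

Equal thermal constants: D₁(T₁ − T_b) = D₂(T₂ − T_b).
72.0·(21.1 − T_b) = 35.6·(31.0 − T_b)
T_b = (72.0·21.1 − 35.6·31.0) / (72.0 − 35.6) = 415.60 / 36.4 = 11.418 °C ≈ 11.4 °C.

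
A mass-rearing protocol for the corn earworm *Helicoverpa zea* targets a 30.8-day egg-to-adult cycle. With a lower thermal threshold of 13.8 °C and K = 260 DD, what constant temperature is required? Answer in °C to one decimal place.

22.2 °C

Required daily accumulation = 260 / 30.8 = 8.442 DD/day.
T = T_base + 8.442 = 13.8 + 8.442 = 22.242 ≈ 22.2 °C.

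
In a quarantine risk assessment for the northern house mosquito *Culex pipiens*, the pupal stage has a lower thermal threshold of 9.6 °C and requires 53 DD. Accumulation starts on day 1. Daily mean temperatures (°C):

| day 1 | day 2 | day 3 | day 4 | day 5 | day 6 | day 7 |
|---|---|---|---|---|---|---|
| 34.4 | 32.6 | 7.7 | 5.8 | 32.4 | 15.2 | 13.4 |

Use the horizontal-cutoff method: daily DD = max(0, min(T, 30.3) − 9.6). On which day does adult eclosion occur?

day 5

Daily DD above 9.6 °C (capped at 20.7): 20.7, 20.7, 0.0, 0.0, 20.7, 5.6, 3.8.
Cumulative: 20.7, 41.4, 41.4, 41.4, 62.1, 67.7, 71.5.
The total first reaches 53 DD on day 5.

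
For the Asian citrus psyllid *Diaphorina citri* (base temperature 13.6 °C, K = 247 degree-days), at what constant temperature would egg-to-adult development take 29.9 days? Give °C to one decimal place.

Required daily accumulation = 247 / 29.9 = 8.261 DD/day.
T = T_base + 8.261 = 13.6 + 8.261 = 21.861 ≈ 21.9 °C.

21.9 °C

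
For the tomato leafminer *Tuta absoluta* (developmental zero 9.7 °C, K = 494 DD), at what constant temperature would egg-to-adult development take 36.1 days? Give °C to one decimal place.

Required daily accumulation = 494 / 36.1 = 13.684 DD/day.
T = T_base + 13.684 = 9.7 + 13.684 = 23.384 ≈ 23.4 °C.

23.4 °C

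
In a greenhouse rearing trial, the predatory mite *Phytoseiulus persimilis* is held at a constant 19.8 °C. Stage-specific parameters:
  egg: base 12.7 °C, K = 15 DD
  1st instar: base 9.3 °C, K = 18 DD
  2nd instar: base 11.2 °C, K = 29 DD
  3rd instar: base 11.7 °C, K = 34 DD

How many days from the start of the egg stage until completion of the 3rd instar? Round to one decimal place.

11.4 days

egg: 15 / (19.8 − 12.7) = 15 / 7.1 = 2.113 d.
1st instar: 18 / (19.8 − 9.3) = 18 / 10.5 = 1.714 d.
2nd instar: 29 / (19.8 − 11.2) = 29 / 8.6 = 3.372 d.
3rd instar: 34 / (19.8 − 11.7) = 34 / 8.1 = 4.198 d.
Sum = 11.397 ≈ 11.4 days.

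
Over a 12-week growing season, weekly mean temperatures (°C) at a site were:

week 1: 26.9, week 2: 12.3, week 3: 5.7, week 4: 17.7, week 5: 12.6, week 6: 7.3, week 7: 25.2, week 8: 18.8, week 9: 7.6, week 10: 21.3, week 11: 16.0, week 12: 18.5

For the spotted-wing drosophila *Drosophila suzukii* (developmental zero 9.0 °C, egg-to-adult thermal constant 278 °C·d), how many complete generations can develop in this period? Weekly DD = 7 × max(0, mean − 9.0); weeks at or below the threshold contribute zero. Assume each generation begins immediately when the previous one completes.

Weekly DD (7 × max(0, T̄ − 9.0)): 125.3, 23.1, 0.0, 60.9, 25.2, 0.0, 113.4, 68.6, 0.0, 86.1, 49.0, 66.5.
Season total = 618.1 DD.
Complete generations = ⌊618.1 / 278⌋ = 2.

2 generations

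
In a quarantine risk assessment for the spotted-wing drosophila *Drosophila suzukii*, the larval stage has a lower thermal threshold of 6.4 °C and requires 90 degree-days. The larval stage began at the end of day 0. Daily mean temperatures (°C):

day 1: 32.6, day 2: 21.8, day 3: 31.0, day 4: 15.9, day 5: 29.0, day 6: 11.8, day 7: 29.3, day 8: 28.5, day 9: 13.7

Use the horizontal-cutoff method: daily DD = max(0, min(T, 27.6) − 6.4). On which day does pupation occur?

Daily DD above 6.4 °C (capped at 21.2): 21.2, 15.4, 21.2, 9.5, 21.2, 5.4, 21.2, 21.2, 7.3.
Cumulative: 21.2, 36.6, 57.8, 67.3, 88.5, 93.9, 115.1, 136.3, 143.6.
The total first reaches 90 DD on day 6.

day 6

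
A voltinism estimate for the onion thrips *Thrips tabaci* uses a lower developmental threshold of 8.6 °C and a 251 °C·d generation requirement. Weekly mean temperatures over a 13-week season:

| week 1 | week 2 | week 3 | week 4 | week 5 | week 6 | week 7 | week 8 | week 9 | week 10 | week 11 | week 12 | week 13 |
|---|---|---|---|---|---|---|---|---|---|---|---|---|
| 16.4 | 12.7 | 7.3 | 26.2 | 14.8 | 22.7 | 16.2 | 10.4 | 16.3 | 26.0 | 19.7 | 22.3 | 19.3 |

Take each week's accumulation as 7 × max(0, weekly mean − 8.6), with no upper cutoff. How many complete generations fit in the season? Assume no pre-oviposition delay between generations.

3 generations

Weekly DD (7 × max(0, T̄ − 8.6)): 54.6, 28.7, 0.0, 123.2, 43.4, 98.7, 53.2, 12.6, 53.9, 121.8, 77.7, 95.9, 74.9.
Season total = 838.6 DD.
Complete generations = ⌊838.6 / 251⌋ = 3.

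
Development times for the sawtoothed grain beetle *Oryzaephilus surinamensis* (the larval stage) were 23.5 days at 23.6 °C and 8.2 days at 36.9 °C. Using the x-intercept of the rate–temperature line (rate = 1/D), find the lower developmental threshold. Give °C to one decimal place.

Linear rate model ⇒ the product D·(T − T_b) is constant across temperatures.
23.5·(23.6 − T_b) = 8.2·(36.9 − T_b)
T_b = (23.5·23.6 − 8.2·36.9) / (23.5 − 8.2) = 252.02 / 15.3 = 16.472 °C ≈ 16.5 °C.

16.5 °C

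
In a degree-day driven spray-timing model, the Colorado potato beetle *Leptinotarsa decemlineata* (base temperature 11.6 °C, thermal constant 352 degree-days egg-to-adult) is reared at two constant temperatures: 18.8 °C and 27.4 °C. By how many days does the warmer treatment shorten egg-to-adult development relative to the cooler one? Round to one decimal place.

At 18.8 °C: 352 / (18.8 − 11.6) = 352 / 7.2 = 48.889 d.
At 27.4 °C: 352 / (27.4 − 11.6) = 352 / 15.8 = 22.278 d.
Difference = |48.889 − 22.278| = 26.610 ≈ 26.6 days.

26.6 days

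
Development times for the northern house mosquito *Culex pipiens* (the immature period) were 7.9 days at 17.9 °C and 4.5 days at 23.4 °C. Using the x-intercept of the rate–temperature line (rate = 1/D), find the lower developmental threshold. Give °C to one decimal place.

10.6 °C

Under the model K = D·(T − T_b), so D₁·(T₁ − T_b) = D₂·(T₂ − T_b).
7.9·(17.9 − T_b) = 4.5·(23.4 − T_b)
T_b = (7.9·17.9 − 4.5·23.4) / (7.9 − 4.5) = 36.11 / 3.4 = 10.621 °C ≈ 10.6 °C.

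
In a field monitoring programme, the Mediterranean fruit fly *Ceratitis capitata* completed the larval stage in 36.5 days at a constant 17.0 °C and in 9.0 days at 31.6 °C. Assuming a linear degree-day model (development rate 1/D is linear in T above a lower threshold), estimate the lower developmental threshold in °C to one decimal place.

Linear rate model ⇒ the product D·(T − T_b) is constant across temperatures.
36.5·(17.0 − T_b) = 9.0·(31.6 − T_b)
T_b = (36.5·17.0 − 9.0·31.6) / (36.5 − 9.0) = 336.10 / 27.5 = 12.222 °C ≈ 12.2 °C.

12.2 °C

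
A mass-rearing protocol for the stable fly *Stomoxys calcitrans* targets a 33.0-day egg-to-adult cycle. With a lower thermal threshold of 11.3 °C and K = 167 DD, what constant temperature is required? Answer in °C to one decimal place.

16.4 °C

Required daily accumulation = 167 / 33.0 = 5.061 DD/day.
T = T_base + 5.061 = 11.3 + 5.061 = 16.361 ≈ 16.4 °C.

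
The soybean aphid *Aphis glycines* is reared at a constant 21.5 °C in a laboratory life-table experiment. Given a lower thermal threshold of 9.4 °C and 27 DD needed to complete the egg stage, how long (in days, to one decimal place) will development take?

Daily accumulation = 21.5 − 9.4 = 12.1 DD/day.
Duration = 27 / 12.1 = 2.231 ≈ 2.2 days.

2.2 days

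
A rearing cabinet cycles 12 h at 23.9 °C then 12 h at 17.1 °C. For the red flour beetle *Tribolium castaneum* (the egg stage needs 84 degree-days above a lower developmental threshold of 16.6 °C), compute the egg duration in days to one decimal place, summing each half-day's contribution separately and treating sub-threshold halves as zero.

Day half: max(0, 23.9 − 16.6) × 0.5 = 7.3 × 0.5 = 3.65 DD.
Night half: max(0, 17.1 − 16.6) × 0.5 = 0.5 × 0.5 = 0.25 DD.
Per 24 h: 3.90 DD/day.
Duration = 84 / 3.90 = 21.538 ≈ 21.5 days.

21.5 days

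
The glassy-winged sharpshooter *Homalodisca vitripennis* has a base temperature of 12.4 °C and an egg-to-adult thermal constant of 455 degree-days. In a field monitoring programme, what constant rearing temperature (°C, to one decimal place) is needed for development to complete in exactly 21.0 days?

Required daily accumulation = 455 / 21.0 = 21.667 DD/day.
T = T_base + 21.667 = 12.4 + 21.667 = 34.067 ≈ 34.1 °C.

34.1 °C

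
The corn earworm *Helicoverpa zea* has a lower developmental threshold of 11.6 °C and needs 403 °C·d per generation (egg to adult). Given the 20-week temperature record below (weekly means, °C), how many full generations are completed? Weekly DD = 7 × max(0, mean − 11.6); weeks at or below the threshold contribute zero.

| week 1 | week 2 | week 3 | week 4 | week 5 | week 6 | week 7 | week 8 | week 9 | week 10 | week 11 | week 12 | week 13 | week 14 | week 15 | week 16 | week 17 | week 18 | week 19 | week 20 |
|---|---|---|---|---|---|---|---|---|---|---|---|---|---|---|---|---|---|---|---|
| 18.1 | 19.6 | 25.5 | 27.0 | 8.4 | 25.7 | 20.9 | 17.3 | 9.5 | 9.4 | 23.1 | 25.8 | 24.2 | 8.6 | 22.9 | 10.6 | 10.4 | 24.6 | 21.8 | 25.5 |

Weekly DD (7 × max(0, T̄ − 11.6)): 45.5, 56.0, 97.3, 107.8, 0.0, 98.7, 65.1, 39.9, 0.0, 0.0, 80.5, 99.4, 88.2, 0.0, 79.1, 0.0, 0.0, 91.0, 71.4, 97.3.
Season total = 1117.2 DD.
Complete generations = ⌊1117.2 / 403⌋ = 2.

2 generations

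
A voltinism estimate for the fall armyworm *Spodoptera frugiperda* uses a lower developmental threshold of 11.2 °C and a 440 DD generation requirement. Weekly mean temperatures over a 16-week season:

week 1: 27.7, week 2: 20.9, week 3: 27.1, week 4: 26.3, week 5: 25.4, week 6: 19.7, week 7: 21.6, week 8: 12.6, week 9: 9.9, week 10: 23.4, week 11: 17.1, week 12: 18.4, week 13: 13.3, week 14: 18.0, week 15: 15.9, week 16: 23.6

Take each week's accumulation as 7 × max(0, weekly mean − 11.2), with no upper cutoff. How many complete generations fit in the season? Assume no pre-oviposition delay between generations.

2 generations

Weekly DD (7 × max(0, T̄ − 11.2)): 115.5, 67.9, 111.3, 105.7, 99.4, 59.5, 72.8, 9.8, 0.0, 85.4, 41.3, 50.4, 14.7, 47.6, 32.9, 86.8.
Season total = 1001.0 DD.
Complete generations = ⌊1001.0 / 440⌋ = 2.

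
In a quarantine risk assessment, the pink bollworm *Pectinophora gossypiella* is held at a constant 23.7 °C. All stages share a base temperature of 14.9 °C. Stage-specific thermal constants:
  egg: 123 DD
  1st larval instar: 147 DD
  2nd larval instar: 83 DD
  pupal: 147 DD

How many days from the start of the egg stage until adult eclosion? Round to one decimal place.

56.8 days

Daily accumulation at 23.7 °C = 23.7 − 14.9 = 8.8 DD/day.
Total K = 123 + 147 + 83 + 147 = 500 DD.
Total duration = 500 / 8.8 = 56.818 ≈ 56.8 days.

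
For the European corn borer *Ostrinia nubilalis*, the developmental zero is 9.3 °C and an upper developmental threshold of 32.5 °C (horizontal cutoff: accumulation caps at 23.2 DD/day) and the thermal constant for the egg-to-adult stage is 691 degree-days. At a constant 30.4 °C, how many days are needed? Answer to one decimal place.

32.7 days

Daily accumulation = 30.4 − 9.3 = 21.1 DD/day.
Duration = 691 / 21.1 = 32.749 ≈ 32.7 days.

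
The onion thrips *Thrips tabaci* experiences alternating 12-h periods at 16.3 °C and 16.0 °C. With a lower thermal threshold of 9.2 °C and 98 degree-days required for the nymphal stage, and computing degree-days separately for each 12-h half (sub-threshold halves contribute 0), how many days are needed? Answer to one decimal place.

Day half: max(0, 16.3 − 9.2) × 0.5 = 7.1 × 0.5 = 3.55 DD.
Night half: max(0, 16.0 − 9.2) × 0.5 = 6.8 × 0.5 = 3.40 DD.
Per 24 h: 6.95 DD/day.
Duration = 98 / 6.95 = 14.101 ≈ 14.1 days.

14.1 days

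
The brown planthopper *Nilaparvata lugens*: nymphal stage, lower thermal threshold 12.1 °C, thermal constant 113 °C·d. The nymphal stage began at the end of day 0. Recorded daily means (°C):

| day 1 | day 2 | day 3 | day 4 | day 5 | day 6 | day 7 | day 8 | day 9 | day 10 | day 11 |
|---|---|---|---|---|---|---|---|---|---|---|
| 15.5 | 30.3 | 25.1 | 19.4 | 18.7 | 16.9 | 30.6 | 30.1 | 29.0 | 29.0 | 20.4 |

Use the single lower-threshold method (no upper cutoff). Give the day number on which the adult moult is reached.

day 10

Daily DD above 12.1 °C: 3.4, 18.2, 13.0, 7.3, 6.6, 4.8, 18.5, 18.0, 16.9, 16.9, 8.3.
Cumulative: 3.4, 21.6, 34.6, 41.9, 48.5, 53.3, 71.8, 89.8, 106.7, 123.6, 131.9.
The total first reaches 113 DD on day 10.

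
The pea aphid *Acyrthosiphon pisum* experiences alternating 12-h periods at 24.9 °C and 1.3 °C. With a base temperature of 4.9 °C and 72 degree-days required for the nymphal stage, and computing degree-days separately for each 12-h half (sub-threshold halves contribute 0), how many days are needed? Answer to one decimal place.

7.2 days

Day half: max(0, 24.9 − 4.9) × 0.5 = 20.0 × 0.5 = 10.00 DD.
Night half: max(0, 1.3 − 4.9) × 0.5 = 0.0 × 0.5 = 0.00 DD.
Per 24 h: 10.00 DD/day.
Duration = 72 / 10.00 = 7.200 ≈ 7.2 days.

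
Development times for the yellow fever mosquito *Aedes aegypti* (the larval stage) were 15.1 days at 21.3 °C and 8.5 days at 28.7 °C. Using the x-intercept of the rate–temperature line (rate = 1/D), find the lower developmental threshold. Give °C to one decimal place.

11.8 °C

Equal thermal constants: D₁(T₁ − T_b) = D₂(T₂ − T_b).
15.1·(21.3 − T_b) = 8.5·(28.7 − T_b)
T_b = (15.1·21.3 − 8.5·28.7) / (15.1 − 8.5) = 77.68 / 6.6 = 11.770 °C ≈ 11.8 °C.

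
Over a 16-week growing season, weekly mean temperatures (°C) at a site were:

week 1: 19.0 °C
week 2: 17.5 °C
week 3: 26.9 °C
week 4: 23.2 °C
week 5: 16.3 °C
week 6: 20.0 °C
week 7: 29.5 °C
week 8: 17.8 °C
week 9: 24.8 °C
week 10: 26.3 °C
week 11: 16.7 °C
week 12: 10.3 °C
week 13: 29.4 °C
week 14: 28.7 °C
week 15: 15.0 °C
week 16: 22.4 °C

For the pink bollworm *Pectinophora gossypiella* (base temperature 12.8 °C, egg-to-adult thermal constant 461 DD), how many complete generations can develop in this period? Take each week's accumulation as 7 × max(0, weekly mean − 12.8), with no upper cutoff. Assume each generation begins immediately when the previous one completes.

2 generations

Weekly DD (7 × max(0, T̄ − 12.8)): 43.4, 32.9, 98.7, 72.8, 24.5, 50.4, 116.9, 35.0, 84.0, 94.5, 27.3, 0.0, 116.2, 111.3, 15.4, 67.2.
Season total = 990.5 DD.
Complete generations = ⌊990.5 / 461⌋ = 2.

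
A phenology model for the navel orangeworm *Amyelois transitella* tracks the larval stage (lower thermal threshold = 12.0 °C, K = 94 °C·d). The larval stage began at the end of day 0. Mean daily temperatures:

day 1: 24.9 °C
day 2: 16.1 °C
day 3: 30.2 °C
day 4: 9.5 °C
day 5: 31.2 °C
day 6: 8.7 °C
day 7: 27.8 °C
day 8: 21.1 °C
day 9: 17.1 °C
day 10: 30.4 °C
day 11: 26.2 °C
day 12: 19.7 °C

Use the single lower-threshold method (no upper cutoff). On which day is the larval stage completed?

day 10

Daily DD above 12.0 °C: 12.9, 4.1, 18.2, 0.0, 19.2, 0.0, 15.8, 9.1, 5.1, 18.4, 14.2, 7.7.
Cumulative: 12.9, 17.0, 35.2, 35.2, 54.4, 54.4, 70.2, 79.3, 84.4, 102.8, 117.0, 124.7.
The total first reaches 94 DD on day 10.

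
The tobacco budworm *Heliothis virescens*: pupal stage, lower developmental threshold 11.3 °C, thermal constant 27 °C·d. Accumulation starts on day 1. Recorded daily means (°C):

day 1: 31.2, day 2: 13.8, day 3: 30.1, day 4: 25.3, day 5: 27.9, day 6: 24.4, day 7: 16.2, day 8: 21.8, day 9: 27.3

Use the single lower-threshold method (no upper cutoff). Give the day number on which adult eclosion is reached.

Daily DD above 11.3 °C: 19.9, 2.5, 18.8, 14.0, 16.6, 13.1, 4.9, 10.5, 16.0.
Cumulative: 19.9, 22.4, 41.2, 55.2, 71.8, 84.9, 89.8, 100.3, 116.3.
The total first reaches 27 DD on day 3.

day 3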